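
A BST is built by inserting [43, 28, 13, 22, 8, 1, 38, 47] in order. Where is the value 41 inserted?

Starting tree (level order): [43, 28, 47, 13, 38, None, None, 8, 22, None, None, 1]
Insertion path: 43 -> 28 -> 38
Result: insert 41 as right child of 38
Final tree (level order): [43, 28, 47, 13, 38, None, None, 8, 22, None, 41, 1]


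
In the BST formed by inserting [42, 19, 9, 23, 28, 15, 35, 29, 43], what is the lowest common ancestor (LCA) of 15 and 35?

Tree insertion order: [42, 19, 9, 23, 28, 15, 35, 29, 43]
Tree (level-order array): [42, 19, 43, 9, 23, None, None, None, 15, None, 28, None, None, None, 35, 29]
In a BST, the LCA of p=15, q=35 is the first node v on the
root-to-leaf path with p <= v <= q (go left if both < v, right if both > v).
Walk from root:
  at 42: both 15 and 35 < 42, go left
  at 19: 15 <= 19 <= 35, this is the LCA
LCA = 19


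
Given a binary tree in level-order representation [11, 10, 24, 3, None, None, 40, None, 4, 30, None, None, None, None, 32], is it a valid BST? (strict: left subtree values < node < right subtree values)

Level-order array: [11, 10, 24, 3, None, None, 40, None, 4, 30, None, None, None, None, 32]
Validate using subtree bounds (lo, hi): at each node, require lo < value < hi,
then recurse left with hi=value and right with lo=value.
Preorder trace (stopping at first violation):
  at node 11 with bounds (-inf, +inf): OK
  at node 10 with bounds (-inf, 11): OK
  at node 3 with bounds (-inf, 10): OK
  at node 4 with bounds (3, 10): OK
  at node 24 with bounds (11, +inf): OK
  at node 40 with bounds (24, +inf): OK
  at node 30 with bounds (24, 40): OK
  at node 32 with bounds (30, 40): OK
No violation found at any node.
Result: Valid BST


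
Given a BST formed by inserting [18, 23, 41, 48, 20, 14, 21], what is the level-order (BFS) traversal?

Tree insertion order: [18, 23, 41, 48, 20, 14, 21]
Tree (level-order array): [18, 14, 23, None, None, 20, 41, None, 21, None, 48]
BFS from the root, enqueuing left then right child of each popped node:
  queue [18] -> pop 18, enqueue [14, 23], visited so far: [18]
  queue [14, 23] -> pop 14, enqueue [none], visited so far: [18, 14]
  queue [23] -> pop 23, enqueue [20, 41], visited so far: [18, 14, 23]
  queue [20, 41] -> pop 20, enqueue [21], visited so far: [18, 14, 23, 20]
  queue [41, 21] -> pop 41, enqueue [48], visited so far: [18, 14, 23, 20, 41]
  queue [21, 48] -> pop 21, enqueue [none], visited so far: [18, 14, 23, 20, 41, 21]
  queue [48] -> pop 48, enqueue [none], visited so far: [18, 14, 23, 20, 41, 21, 48]
Result: [18, 14, 23, 20, 41, 21, 48]


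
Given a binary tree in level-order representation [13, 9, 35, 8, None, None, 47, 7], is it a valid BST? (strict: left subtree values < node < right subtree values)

Level-order array: [13, 9, 35, 8, None, None, 47, 7]
Validate using subtree bounds (lo, hi): at each node, require lo < value < hi,
then recurse left with hi=value and right with lo=value.
Preorder trace (stopping at first violation):
  at node 13 with bounds (-inf, +inf): OK
  at node 9 with bounds (-inf, 13): OK
  at node 8 with bounds (-inf, 9): OK
  at node 7 with bounds (-inf, 8): OK
  at node 35 with bounds (13, +inf): OK
  at node 47 with bounds (35, +inf): OK
No violation found at any node.
Result: Valid BST


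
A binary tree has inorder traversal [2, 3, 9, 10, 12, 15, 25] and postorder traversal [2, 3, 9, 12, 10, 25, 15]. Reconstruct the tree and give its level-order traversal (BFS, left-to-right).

Inorder:   [2, 3, 9, 10, 12, 15, 25]
Postorder: [2, 3, 9, 12, 10, 25, 15]
Algorithm: postorder visits root last, so walk postorder right-to-left;
each value is the root of the current inorder slice — split it at that
value, recurse on the right subtree first, then the left.
Recursive splits:
  root=15; inorder splits into left=[2, 3, 9, 10, 12], right=[25]
  root=25; inorder splits into left=[], right=[]
  root=10; inorder splits into left=[2, 3, 9], right=[12]
  root=12; inorder splits into left=[], right=[]
  root=9; inorder splits into left=[2, 3], right=[]
  root=3; inorder splits into left=[2], right=[]
  root=2; inorder splits into left=[], right=[]
Reconstructed level-order: [15, 10, 25, 9, 12, 3, 2]


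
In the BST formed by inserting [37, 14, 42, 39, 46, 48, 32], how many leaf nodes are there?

Tree built from: [37, 14, 42, 39, 46, 48, 32]
Tree (level-order array): [37, 14, 42, None, 32, 39, 46, None, None, None, None, None, 48]
Rule: A leaf has 0 children.
Per-node child counts:
  node 37: 2 child(ren)
  node 14: 1 child(ren)
  node 32: 0 child(ren)
  node 42: 2 child(ren)
  node 39: 0 child(ren)
  node 46: 1 child(ren)
  node 48: 0 child(ren)
Matching nodes: [32, 39, 48]
Count of leaf nodes: 3


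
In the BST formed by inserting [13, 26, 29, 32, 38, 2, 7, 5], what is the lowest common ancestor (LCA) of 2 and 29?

Tree insertion order: [13, 26, 29, 32, 38, 2, 7, 5]
Tree (level-order array): [13, 2, 26, None, 7, None, 29, 5, None, None, 32, None, None, None, 38]
In a BST, the LCA of p=2, q=29 is the first node v on the
root-to-leaf path with p <= v <= q (go left if both < v, right if both > v).
Walk from root:
  at 13: 2 <= 13 <= 29, this is the LCA
LCA = 13


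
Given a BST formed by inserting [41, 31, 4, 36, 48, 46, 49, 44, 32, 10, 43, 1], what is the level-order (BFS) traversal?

Tree insertion order: [41, 31, 4, 36, 48, 46, 49, 44, 32, 10, 43, 1]
Tree (level-order array): [41, 31, 48, 4, 36, 46, 49, 1, 10, 32, None, 44, None, None, None, None, None, None, None, None, None, 43]
BFS from the root, enqueuing left then right child of each popped node:
  queue [41] -> pop 41, enqueue [31, 48], visited so far: [41]
  queue [31, 48] -> pop 31, enqueue [4, 36], visited so far: [41, 31]
  queue [48, 4, 36] -> pop 48, enqueue [46, 49], visited so far: [41, 31, 48]
  queue [4, 36, 46, 49] -> pop 4, enqueue [1, 10], visited so far: [41, 31, 48, 4]
  queue [36, 46, 49, 1, 10] -> pop 36, enqueue [32], visited so far: [41, 31, 48, 4, 36]
  queue [46, 49, 1, 10, 32] -> pop 46, enqueue [44], visited so far: [41, 31, 48, 4, 36, 46]
  queue [49, 1, 10, 32, 44] -> pop 49, enqueue [none], visited so far: [41, 31, 48, 4, 36, 46, 49]
  queue [1, 10, 32, 44] -> pop 1, enqueue [none], visited so far: [41, 31, 48, 4, 36, 46, 49, 1]
  queue [10, 32, 44] -> pop 10, enqueue [none], visited so far: [41, 31, 48, 4, 36, 46, 49, 1, 10]
  queue [32, 44] -> pop 32, enqueue [none], visited so far: [41, 31, 48, 4, 36, 46, 49, 1, 10, 32]
  queue [44] -> pop 44, enqueue [43], visited so far: [41, 31, 48, 4, 36, 46, 49, 1, 10, 32, 44]
  queue [43] -> pop 43, enqueue [none], visited so far: [41, 31, 48, 4, 36, 46, 49, 1, 10, 32, 44, 43]
Result: [41, 31, 48, 4, 36, 46, 49, 1, 10, 32, 44, 43]


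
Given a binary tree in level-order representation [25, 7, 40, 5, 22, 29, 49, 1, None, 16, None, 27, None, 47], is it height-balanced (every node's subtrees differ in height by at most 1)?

Tree (level-order array): [25, 7, 40, 5, 22, 29, 49, 1, None, 16, None, 27, None, 47]
Definition: a tree is height-balanced if, at every node, |h(left) - h(right)| <= 1 (empty subtree has height -1).
Bottom-up per-node check:
  node 1: h_left=-1, h_right=-1, diff=0 [OK], height=0
  node 5: h_left=0, h_right=-1, diff=1 [OK], height=1
  node 16: h_left=-1, h_right=-1, diff=0 [OK], height=0
  node 22: h_left=0, h_right=-1, diff=1 [OK], height=1
  node 7: h_left=1, h_right=1, diff=0 [OK], height=2
  node 27: h_left=-1, h_right=-1, diff=0 [OK], height=0
  node 29: h_left=0, h_right=-1, diff=1 [OK], height=1
  node 47: h_left=-1, h_right=-1, diff=0 [OK], height=0
  node 49: h_left=0, h_right=-1, diff=1 [OK], height=1
  node 40: h_left=1, h_right=1, diff=0 [OK], height=2
  node 25: h_left=2, h_right=2, diff=0 [OK], height=3
All nodes satisfy the balance condition.
Result: Balanced


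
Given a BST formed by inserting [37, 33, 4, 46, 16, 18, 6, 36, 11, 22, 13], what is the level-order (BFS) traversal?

Tree insertion order: [37, 33, 4, 46, 16, 18, 6, 36, 11, 22, 13]
Tree (level-order array): [37, 33, 46, 4, 36, None, None, None, 16, None, None, 6, 18, None, 11, None, 22, None, 13]
BFS from the root, enqueuing left then right child of each popped node:
  queue [37] -> pop 37, enqueue [33, 46], visited so far: [37]
  queue [33, 46] -> pop 33, enqueue [4, 36], visited so far: [37, 33]
  queue [46, 4, 36] -> pop 46, enqueue [none], visited so far: [37, 33, 46]
  queue [4, 36] -> pop 4, enqueue [16], visited so far: [37, 33, 46, 4]
  queue [36, 16] -> pop 36, enqueue [none], visited so far: [37, 33, 46, 4, 36]
  queue [16] -> pop 16, enqueue [6, 18], visited so far: [37, 33, 46, 4, 36, 16]
  queue [6, 18] -> pop 6, enqueue [11], visited so far: [37, 33, 46, 4, 36, 16, 6]
  queue [18, 11] -> pop 18, enqueue [22], visited so far: [37, 33, 46, 4, 36, 16, 6, 18]
  queue [11, 22] -> pop 11, enqueue [13], visited so far: [37, 33, 46, 4, 36, 16, 6, 18, 11]
  queue [22, 13] -> pop 22, enqueue [none], visited so far: [37, 33, 46, 4, 36, 16, 6, 18, 11, 22]
  queue [13] -> pop 13, enqueue [none], visited so far: [37, 33, 46, 4, 36, 16, 6, 18, 11, 22, 13]
Result: [37, 33, 46, 4, 36, 16, 6, 18, 11, 22, 13]


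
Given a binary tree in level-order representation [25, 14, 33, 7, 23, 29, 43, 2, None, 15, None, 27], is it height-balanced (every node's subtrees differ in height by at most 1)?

Tree (level-order array): [25, 14, 33, 7, 23, 29, 43, 2, None, 15, None, 27]
Definition: a tree is height-balanced if, at every node, |h(left) - h(right)| <= 1 (empty subtree has height -1).
Bottom-up per-node check:
  node 2: h_left=-1, h_right=-1, diff=0 [OK], height=0
  node 7: h_left=0, h_right=-1, diff=1 [OK], height=1
  node 15: h_left=-1, h_right=-1, diff=0 [OK], height=0
  node 23: h_left=0, h_right=-1, diff=1 [OK], height=1
  node 14: h_left=1, h_right=1, diff=0 [OK], height=2
  node 27: h_left=-1, h_right=-1, diff=0 [OK], height=0
  node 29: h_left=0, h_right=-1, diff=1 [OK], height=1
  node 43: h_left=-1, h_right=-1, diff=0 [OK], height=0
  node 33: h_left=1, h_right=0, diff=1 [OK], height=2
  node 25: h_left=2, h_right=2, diff=0 [OK], height=3
All nodes satisfy the balance condition.
Result: Balanced


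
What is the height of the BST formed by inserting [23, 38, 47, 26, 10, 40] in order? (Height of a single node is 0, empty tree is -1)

Insertion order: [23, 38, 47, 26, 10, 40]
Tree (level-order array): [23, 10, 38, None, None, 26, 47, None, None, 40]
Compute height bottom-up (empty subtree = -1):
  height(10) = 1 + max(-1, -1) = 0
  height(26) = 1 + max(-1, -1) = 0
  height(40) = 1 + max(-1, -1) = 0
  height(47) = 1 + max(0, -1) = 1
  height(38) = 1 + max(0, 1) = 2
  height(23) = 1 + max(0, 2) = 3
Height = 3


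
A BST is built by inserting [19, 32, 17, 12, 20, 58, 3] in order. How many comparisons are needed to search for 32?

Search path for 32: 19 -> 32
Found: True
Comparisons: 2


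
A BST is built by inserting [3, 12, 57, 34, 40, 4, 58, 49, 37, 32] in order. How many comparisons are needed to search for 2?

Search path for 2: 3
Found: False
Comparisons: 1


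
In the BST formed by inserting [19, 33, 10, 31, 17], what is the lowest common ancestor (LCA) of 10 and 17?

Tree insertion order: [19, 33, 10, 31, 17]
Tree (level-order array): [19, 10, 33, None, 17, 31]
In a BST, the LCA of p=10, q=17 is the first node v on the
root-to-leaf path with p <= v <= q (go left if both < v, right if both > v).
Walk from root:
  at 19: both 10 and 17 < 19, go left
  at 10: 10 <= 10 <= 17, this is the LCA
LCA = 10


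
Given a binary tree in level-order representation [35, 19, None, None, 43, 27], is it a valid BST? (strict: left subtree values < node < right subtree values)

Level-order array: [35, 19, None, None, 43, 27]
Validate using subtree bounds (lo, hi): at each node, require lo < value < hi,
then recurse left with hi=value and right with lo=value.
Preorder trace (stopping at first violation):
  at node 35 with bounds (-inf, +inf): OK
  at node 19 with bounds (-inf, 35): OK
  at node 43 with bounds (19, 35): VIOLATION
Node 43 violates its bound: not (19 < 43 < 35).
Result: Not a valid BST


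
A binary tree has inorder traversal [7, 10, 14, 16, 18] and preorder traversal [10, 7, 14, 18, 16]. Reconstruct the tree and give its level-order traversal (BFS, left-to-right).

Inorder:  [7, 10, 14, 16, 18]
Preorder: [10, 7, 14, 18, 16]
Algorithm: preorder visits root first, so consume preorder in order;
for each root, split the current inorder slice at that value into
left-subtree inorder and right-subtree inorder, then recurse.
Recursive splits:
  root=10; inorder splits into left=[7], right=[14, 16, 18]
  root=7; inorder splits into left=[], right=[]
  root=14; inorder splits into left=[], right=[16, 18]
  root=18; inorder splits into left=[16], right=[]
  root=16; inorder splits into left=[], right=[]
Reconstructed level-order: [10, 7, 14, 18, 16]


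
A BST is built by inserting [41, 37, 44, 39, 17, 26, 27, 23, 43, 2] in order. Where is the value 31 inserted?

Starting tree (level order): [41, 37, 44, 17, 39, 43, None, 2, 26, None, None, None, None, None, None, 23, 27]
Insertion path: 41 -> 37 -> 17 -> 26 -> 27
Result: insert 31 as right child of 27
Final tree (level order): [41, 37, 44, 17, 39, 43, None, 2, 26, None, None, None, None, None, None, 23, 27, None, None, None, 31]


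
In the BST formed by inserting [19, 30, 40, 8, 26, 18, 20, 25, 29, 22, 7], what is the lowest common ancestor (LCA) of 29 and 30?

Tree insertion order: [19, 30, 40, 8, 26, 18, 20, 25, 29, 22, 7]
Tree (level-order array): [19, 8, 30, 7, 18, 26, 40, None, None, None, None, 20, 29, None, None, None, 25, None, None, 22]
In a BST, the LCA of p=29, q=30 is the first node v on the
root-to-leaf path with p <= v <= q (go left if both < v, right if both > v).
Walk from root:
  at 19: both 29 and 30 > 19, go right
  at 30: 29 <= 30 <= 30, this is the LCA
LCA = 30


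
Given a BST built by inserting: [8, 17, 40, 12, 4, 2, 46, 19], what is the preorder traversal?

Tree insertion order: [8, 17, 40, 12, 4, 2, 46, 19]
Tree (level-order array): [8, 4, 17, 2, None, 12, 40, None, None, None, None, 19, 46]
Preorder traversal: [8, 4, 2, 17, 12, 40, 19, 46]


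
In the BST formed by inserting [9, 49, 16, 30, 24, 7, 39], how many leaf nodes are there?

Tree built from: [9, 49, 16, 30, 24, 7, 39]
Tree (level-order array): [9, 7, 49, None, None, 16, None, None, 30, 24, 39]
Rule: A leaf has 0 children.
Per-node child counts:
  node 9: 2 child(ren)
  node 7: 0 child(ren)
  node 49: 1 child(ren)
  node 16: 1 child(ren)
  node 30: 2 child(ren)
  node 24: 0 child(ren)
  node 39: 0 child(ren)
Matching nodes: [7, 24, 39]
Count of leaf nodes: 3


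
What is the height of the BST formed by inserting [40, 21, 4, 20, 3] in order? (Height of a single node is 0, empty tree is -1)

Insertion order: [40, 21, 4, 20, 3]
Tree (level-order array): [40, 21, None, 4, None, 3, 20]
Compute height bottom-up (empty subtree = -1):
  height(3) = 1 + max(-1, -1) = 0
  height(20) = 1 + max(-1, -1) = 0
  height(4) = 1 + max(0, 0) = 1
  height(21) = 1 + max(1, -1) = 2
  height(40) = 1 + max(2, -1) = 3
Height = 3


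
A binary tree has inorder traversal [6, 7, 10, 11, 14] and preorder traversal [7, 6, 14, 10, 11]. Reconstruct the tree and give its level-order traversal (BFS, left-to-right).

Inorder:  [6, 7, 10, 11, 14]
Preorder: [7, 6, 14, 10, 11]
Algorithm: preorder visits root first, so consume preorder in order;
for each root, split the current inorder slice at that value into
left-subtree inorder and right-subtree inorder, then recurse.
Recursive splits:
  root=7; inorder splits into left=[6], right=[10, 11, 14]
  root=6; inorder splits into left=[], right=[]
  root=14; inorder splits into left=[10, 11], right=[]
  root=10; inorder splits into left=[], right=[11]
  root=11; inorder splits into left=[], right=[]
Reconstructed level-order: [7, 6, 14, 10, 11]


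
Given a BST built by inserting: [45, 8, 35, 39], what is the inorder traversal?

Tree insertion order: [45, 8, 35, 39]
Tree (level-order array): [45, 8, None, None, 35, None, 39]
Inorder traversal: [8, 35, 39, 45]


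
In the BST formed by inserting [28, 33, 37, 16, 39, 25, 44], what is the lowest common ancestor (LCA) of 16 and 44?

Tree insertion order: [28, 33, 37, 16, 39, 25, 44]
Tree (level-order array): [28, 16, 33, None, 25, None, 37, None, None, None, 39, None, 44]
In a BST, the LCA of p=16, q=44 is the first node v on the
root-to-leaf path with p <= v <= q (go left if both < v, right if both > v).
Walk from root:
  at 28: 16 <= 28 <= 44, this is the LCA
LCA = 28


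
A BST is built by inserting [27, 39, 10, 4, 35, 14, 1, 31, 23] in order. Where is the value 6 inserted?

Starting tree (level order): [27, 10, 39, 4, 14, 35, None, 1, None, None, 23, 31]
Insertion path: 27 -> 10 -> 4
Result: insert 6 as right child of 4
Final tree (level order): [27, 10, 39, 4, 14, 35, None, 1, 6, None, 23, 31]


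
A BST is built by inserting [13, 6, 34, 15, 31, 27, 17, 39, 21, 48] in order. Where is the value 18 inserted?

Starting tree (level order): [13, 6, 34, None, None, 15, 39, None, 31, None, 48, 27, None, None, None, 17, None, None, 21]
Insertion path: 13 -> 34 -> 15 -> 31 -> 27 -> 17 -> 21
Result: insert 18 as left child of 21
Final tree (level order): [13, 6, 34, None, None, 15, 39, None, 31, None, 48, 27, None, None, None, 17, None, None, 21, 18]


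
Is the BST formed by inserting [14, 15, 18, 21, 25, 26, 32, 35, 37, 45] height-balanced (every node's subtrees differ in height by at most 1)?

Tree (level-order array): [14, None, 15, None, 18, None, 21, None, 25, None, 26, None, 32, None, 35, None, 37, None, 45]
Definition: a tree is height-balanced if, at every node, |h(left) - h(right)| <= 1 (empty subtree has height -1).
Bottom-up per-node check:
  node 45: h_left=-1, h_right=-1, diff=0 [OK], height=0
  node 37: h_left=-1, h_right=0, diff=1 [OK], height=1
  node 35: h_left=-1, h_right=1, diff=2 [FAIL (|-1-1|=2 > 1)], height=2
  node 32: h_left=-1, h_right=2, diff=3 [FAIL (|-1-2|=3 > 1)], height=3
  node 26: h_left=-1, h_right=3, diff=4 [FAIL (|-1-3|=4 > 1)], height=4
  node 25: h_left=-1, h_right=4, diff=5 [FAIL (|-1-4|=5 > 1)], height=5
  node 21: h_left=-1, h_right=5, diff=6 [FAIL (|-1-5|=6 > 1)], height=6
  node 18: h_left=-1, h_right=6, diff=7 [FAIL (|-1-6|=7 > 1)], height=7
  node 15: h_left=-1, h_right=7, diff=8 [FAIL (|-1-7|=8 > 1)], height=8
  node 14: h_left=-1, h_right=8, diff=9 [FAIL (|-1-8|=9 > 1)], height=9
Node 35 violates the condition: |-1 - 1| = 2 > 1.
Result: Not balanced


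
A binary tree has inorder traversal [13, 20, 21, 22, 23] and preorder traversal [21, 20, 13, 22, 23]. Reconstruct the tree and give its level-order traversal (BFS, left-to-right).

Inorder:  [13, 20, 21, 22, 23]
Preorder: [21, 20, 13, 22, 23]
Algorithm: preorder visits root first, so consume preorder in order;
for each root, split the current inorder slice at that value into
left-subtree inorder and right-subtree inorder, then recurse.
Recursive splits:
  root=21; inorder splits into left=[13, 20], right=[22, 23]
  root=20; inorder splits into left=[13], right=[]
  root=13; inorder splits into left=[], right=[]
  root=22; inorder splits into left=[], right=[23]
  root=23; inorder splits into left=[], right=[]
Reconstructed level-order: [21, 20, 22, 13, 23]


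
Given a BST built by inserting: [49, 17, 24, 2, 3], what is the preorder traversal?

Tree insertion order: [49, 17, 24, 2, 3]
Tree (level-order array): [49, 17, None, 2, 24, None, 3]
Preorder traversal: [49, 17, 2, 3, 24]


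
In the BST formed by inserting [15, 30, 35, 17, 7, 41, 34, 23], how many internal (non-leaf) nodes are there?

Tree built from: [15, 30, 35, 17, 7, 41, 34, 23]
Tree (level-order array): [15, 7, 30, None, None, 17, 35, None, 23, 34, 41]
Rule: An internal node has at least one child.
Per-node child counts:
  node 15: 2 child(ren)
  node 7: 0 child(ren)
  node 30: 2 child(ren)
  node 17: 1 child(ren)
  node 23: 0 child(ren)
  node 35: 2 child(ren)
  node 34: 0 child(ren)
  node 41: 0 child(ren)
Matching nodes: [15, 30, 17, 35]
Count of internal (non-leaf) nodes: 4


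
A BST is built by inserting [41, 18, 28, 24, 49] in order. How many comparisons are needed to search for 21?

Search path for 21: 41 -> 18 -> 28 -> 24
Found: False
Comparisons: 4


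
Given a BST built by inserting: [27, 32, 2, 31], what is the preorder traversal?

Tree insertion order: [27, 32, 2, 31]
Tree (level-order array): [27, 2, 32, None, None, 31]
Preorder traversal: [27, 2, 32, 31]


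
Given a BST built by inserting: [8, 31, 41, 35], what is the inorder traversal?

Tree insertion order: [8, 31, 41, 35]
Tree (level-order array): [8, None, 31, None, 41, 35]
Inorder traversal: [8, 31, 35, 41]


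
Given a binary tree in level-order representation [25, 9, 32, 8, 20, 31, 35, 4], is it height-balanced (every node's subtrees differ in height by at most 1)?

Tree (level-order array): [25, 9, 32, 8, 20, 31, 35, 4]
Definition: a tree is height-balanced if, at every node, |h(left) - h(right)| <= 1 (empty subtree has height -1).
Bottom-up per-node check:
  node 4: h_left=-1, h_right=-1, diff=0 [OK], height=0
  node 8: h_left=0, h_right=-1, diff=1 [OK], height=1
  node 20: h_left=-1, h_right=-1, diff=0 [OK], height=0
  node 9: h_left=1, h_right=0, diff=1 [OK], height=2
  node 31: h_left=-1, h_right=-1, diff=0 [OK], height=0
  node 35: h_left=-1, h_right=-1, diff=0 [OK], height=0
  node 32: h_left=0, h_right=0, diff=0 [OK], height=1
  node 25: h_left=2, h_right=1, diff=1 [OK], height=3
All nodes satisfy the balance condition.
Result: Balanced


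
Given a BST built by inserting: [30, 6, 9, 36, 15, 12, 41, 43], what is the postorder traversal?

Tree insertion order: [30, 6, 9, 36, 15, 12, 41, 43]
Tree (level-order array): [30, 6, 36, None, 9, None, 41, None, 15, None, 43, 12]
Postorder traversal: [12, 15, 9, 6, 43, 41, 36, 30]


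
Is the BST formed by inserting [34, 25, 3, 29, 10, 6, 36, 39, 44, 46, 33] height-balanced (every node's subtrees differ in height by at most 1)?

Tree (level-order array): [34, 25, 36, 3, 29, None, 39, None, 10, None, 33, None, 44, 6, None, None, None, None, 46]
Definition: a tree is height-balanced if, at every node, |h(left) - h(right)| <= 1 (empty subtree has height -1).
Bottom-up per-node check:
  node 6: h_left=-1, h_right=-1, diff=0 [OK], height=0
  node 10: h_left=0, h_right=-1, diff=1 [OK], height=1
  node 3: h_left=-1, h_right=1, diff=2 [FAIL (|-1-1|=2 > 1)], height=2
  node 33: h_left=-1, h_right=-1, diff=0 [OK], height=0
  node 29: h_left=-1, h_right=0, diff=1 [OK], height=1
  node 25: h_left=2, h_right=1, diff=1 [OK], height=3
  node 46: h_left=-1, h_right=-1, diff=0 [OK], height=0
  node 44: h_left=-1, h_right=0, diff=1 [OK], height=1
  node 39: h_left=-1, h_right=1, diff=2 [FAIL (|-1-1|=2 > 1)], height=2
  node 36: h_left=-1, h_right=2, diff=3 [FAIL (|-1-2|=3 > 1)], height=3
  node 34: h_left=3, h_right=3, diff=0 [OK], height=4
Node 3 violates the condition: |-1 - 1| = 2 > 1.
Result: Not balanced


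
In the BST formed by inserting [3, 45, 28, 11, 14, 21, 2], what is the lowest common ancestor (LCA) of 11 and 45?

Tree insertion order: [3, 45, 28, 11, 14, 21, 2]
Tree (level-order array): [3, 2, 45, None, None, 28, None, 11, None, None, 14, None, 21]
In a BST, the LCA of p=11, q=45 is the first node v on the
root-to-leaf path with p <= v <= q (go left if both < v, right if both > v).
Walk from root:
  at 3: both 11 and 45 > 3, go right
  at 45: 11 <= 45 <= 45, this is the LCA
LCA = 45


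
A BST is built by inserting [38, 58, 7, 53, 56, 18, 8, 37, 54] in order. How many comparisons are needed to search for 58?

Search path for 58: 38 -> 58
Found: True
Comparisons: 2


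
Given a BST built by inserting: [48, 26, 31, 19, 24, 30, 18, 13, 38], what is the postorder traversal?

Tree insertion order: [48, 26, 31, 19, 24, 30, 18, 13, 38]
Tree (level-order array): [48, 26, None, 19, 31, 18, 24, 30, 38, 13]
Postorder traversal: [13, 18, 24, 19, 30, 38, 31, 26, 48]


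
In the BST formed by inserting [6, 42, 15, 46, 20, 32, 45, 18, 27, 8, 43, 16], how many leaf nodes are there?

Tree built from: [6, 42, 15, 46, 20, 32, 45, 18, 27, 8, 43, 16]
Tree (level-order array): [6, None, 42, 15, 46, 8, 20, 45, None, None, None, 18, 32, 43, None, 16, None, 27]
Rule: A leaf has 0 children.
Per-node child counts:
  node 6: 1 child(ren)
  node 42: 2 child(ren)
  node 15: 2 child(ren)
  node 8: 0 child(ren)
  node 20: 2 child(ren)
  node 18: 1 child(ren)
  node 16: 0 child(ren)
  node 32: 1 child(ren)
  node 27: 0 child(ren)
  node 46: 1 child(ren)
  node 45: 1 child(ren)
  node 43: 0 child(ren)
Matching nodes: [8, 16, 27, 43]
Count of leaf nodes: 4


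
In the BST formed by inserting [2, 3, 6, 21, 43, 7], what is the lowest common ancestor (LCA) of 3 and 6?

Tree insertion order: [2, 3, 6, 21, 43, 7]
Tree (level-order array): [2, None, 3, None, 6, None, 21, 7, 43]
In a BST, the LCA of p=3, q=6 is the first node v on the
root-to-leaf path with p <= v <= q (go left if both < v, right if both > v).
Walk from root:
  at 2: both 3 and 6 > 2, go right
  at 3: 3 <= 3 <= 6, this is the LCA
LCA = 3


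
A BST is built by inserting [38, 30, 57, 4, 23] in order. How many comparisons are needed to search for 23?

Search path for 23: 38 -> 30 -> 4 -> 23
Found: True
Comparisons: 4


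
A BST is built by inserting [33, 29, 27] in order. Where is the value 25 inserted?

Starting tree (level order): [33, 29, None, 27]
Insertion path: 33 -> 29 -> 27
Result: insert 25 as left child of 27
Final tree (level order): [33, 29, None, 27, None, 25]


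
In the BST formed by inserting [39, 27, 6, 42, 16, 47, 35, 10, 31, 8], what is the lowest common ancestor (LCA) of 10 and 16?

Tree insertion order: [39, 27, 6, 42, 16, 47, 35, 10, 31, 8]
Tree (level-order array): [39, 27, 42, 6, 35, None, 47, None, 16, 31, None, None, None, 10, None, None, None, 8]
In a BST, the LCA of p=10, q=16 is the first node v on the
root-to-leaf path with p <= v <= q (go left if both < v, right if both > v).
Walk from root:
  at 39: both 10 and 16 < 39, go left
  at 27: both 10 and 16 < 27, go left
  at 6: both 10 and 16 > 6, go right
  at 16: 10 <= 16 <= 16, this is the LCA
LCA = 16


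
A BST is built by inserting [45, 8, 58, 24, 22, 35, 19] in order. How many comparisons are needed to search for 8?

Search path for 8: 45 -> 8
Found: True
Comparisons: 2


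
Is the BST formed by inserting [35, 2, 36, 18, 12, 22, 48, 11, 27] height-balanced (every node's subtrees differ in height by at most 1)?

Tree (level-order array): [35, 2, 36, None, 18, None, 48, 12, 22, None, None, 11, None, None, 27]
Definition: a tree is height-balanced if, at every node, |h(left) - h(right)| <= 1 (empty subtree has height -1).
Bottom-up per-node check:
  node 11: h_left=-1, h_right=-1, diff=0 [OK], height=0
  node 12: h_left=0, h_right=-1, diff=1 [OK], height=1
  node 27: h_left=-1, h_right=-1, diff=0 [OK], height=0
  node 22: h_left=-1, h_right=0, diff=1 [OK], height=1
  node 18: h_left=1, h_right=1, diff=0 [OK], height=2
  node 2: h_left=-1, h_right=2, diff=3 [FAIL (|-1-2|=3 > 1)], height=3
  node 48: h_left=-1, h_right=-1, diff=0 [OK], height=0
  node 36: h_left=-1, h_right=0, diff=1 [OK], height=1
  node 35: h_left=3, h_right=1, diff=2 [FAIL (|3-1|=2 > 1)], height=4
Node 2 violates the condition: |-1 - 2| = 3 > 1.
Result: Not balanced


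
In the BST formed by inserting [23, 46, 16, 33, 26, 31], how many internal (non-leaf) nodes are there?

Tree built from: [23, 46, 16, 33, 26, 31]
Tree (level-order array): [23, 16, 46, None, None, 33, None, 26, None, None, 31]
Rule: An internal node has at least one child.
Per-node child counts:
  node 23: 2 child(ren)
  node 16: 0 child(ren)
  node 46: 1 child(ren)
  node 33: 1 child(ren)
  node 26: 1 child(ren)
  node 31: 0 child(ren)
Matching nodes: [23, 46, 33, 26]
Count of internal (non-leaf) nodes: 4


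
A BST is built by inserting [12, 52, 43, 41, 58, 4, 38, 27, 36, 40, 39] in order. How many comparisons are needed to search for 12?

Search path for 12: 12
Found: True
Comparisons: 1


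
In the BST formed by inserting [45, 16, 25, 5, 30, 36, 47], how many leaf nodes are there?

Tree built from: [45, 16, 25, 5, 30, 36, 47]
Tree (level-order array): [45, 16, 47, 5, 25, None, None, None, None, None, 30, None, 36]
Rule: A leaf has 0 children.
Per-node child counts:
  node 45: 2 child(ren)
  node 16: 2 child(ren)
  node 5: 0 child(ren)
  node 25: 1 child(ren)
  node 30: 1 child(ren)
  node 36: 0 child(ren)
  node 47: 0 child(ren)
Matching nodes: [5, 36, 47]
Count of leaf nodes: 3


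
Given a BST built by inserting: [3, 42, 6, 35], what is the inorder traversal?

Tree insertion order: [3, 42, 6, 35]
Tree (level-order array): [3, None, 42, 6, None, None, 35]
Inorder traversal: [3, 6, 35, 42]


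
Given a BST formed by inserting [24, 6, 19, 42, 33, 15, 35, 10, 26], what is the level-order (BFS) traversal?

Tree insertion order: [24, 6, 19, 42, 33, 15, 35, 10, 26]
Tree (level-order array): [24, 6, 42, None, 19, 33, None, 15, None, 26, 35, 10]
BFS from the root, enqueuing left then right child of each popped node:
  queue [24] -> pop 24, enqueue [6, 42], visited so far: [24]
  queue [6, 42] -> pop 6, enqueue [19], visited so far: [24, 6]
  queue [42, 19] -> pop 42, enqueue [33], visited so far: [24, 6, 42]
  queue [19, 33] -> pop 19, enqueue [15], visited so far: [24, 6, 42, 19]
  queue [33, 15] -> pop 33, enqueue [26, 35], visited so far: [24, 6, 42, 19, 33]
  queue [15, 26, 35] -> pop 15, enqueue [10], visited so far: [24, 6, 42, 19, 33, 15]
  queue [26, 35, 10] -> pop 26, enqueue [none], visited so far: [24, 6, 42, 19, 33, 15, 26]
  queue [35, 10] -> pop 35, enqueue [none], visited so far: [24, 6, 42, 19, 33, 15, 26, 35]
  queue [10] -> pop 10, enqueue [none], visited so far: [24, 6, 42, 19, 33, 15, 26, 35, 10]
Result: [24, 6, 42, 19, 33, 15, 26, 35, 10]


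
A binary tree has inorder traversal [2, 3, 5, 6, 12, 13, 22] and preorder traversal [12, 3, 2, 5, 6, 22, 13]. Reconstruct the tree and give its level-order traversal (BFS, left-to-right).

Inorder:  [2, 3, 5, 6, 12, 13, 22]
Preorder: [12, 3, 2, 5, 6, 22, 13]
Algorithm: preorder visits root first, so consume preorder in order;
for each root, split the current inorder slice at that value into
left-subtree inorder and right-subtree inorder, then recurse.
Recursive splits:
  root=12; inorder splits into left=[2, 3, 5, 6], right=[13, 22]
  root=3; inorder splits into left=[2], right=[5, 6]
  root=2; inorder splits into left=[], right=[]
  root=5; inorder splits into left=[], right=[6]
  root=6; inorder splits into left=[], right=[]
  root=22; inorder splits into left=[13], right=[]
  root=13; inorder splits into left=[], right=[]
Reconstructed level-order: [12, 3, 22, 2, 5, 13, 6]


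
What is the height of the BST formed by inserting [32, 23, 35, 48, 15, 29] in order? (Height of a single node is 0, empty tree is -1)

Insertion order: [32, 23, 35, 48, 15, 29]
Tree (level-order array): [32, 23, 35, 15, 29, None, 48]
Compute height bottom-up (empty subtree = -1):
  height(15) = 1 + max(-1, -1) = 0
  height(29) = 1 + max(-1, -1) = 0
  height(23) = 1 + max(0, 0) = 1
  height(48) = 1 + max(-1, -1) = 0
  height(35) = 1 + max(-1, 0) = 1
  height(32) = 1 + max(1, 1) = 2
Height = 2


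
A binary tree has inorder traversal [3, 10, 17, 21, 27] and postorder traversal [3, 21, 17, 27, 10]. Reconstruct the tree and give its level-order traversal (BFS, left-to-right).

Inorder:   [3, 10, 17, 21, 27]
Postorder: [3, 21, 17, 27, 10]
Algorithm: postorder visits root last, so walk postorder right-to-left;
each value is the root of the current inorder slice — split it at that
value, recurse on the right subtree first, then the left.
Recursive splits:
  root=10; inorder splits into left=[3], right=[17, 21, 27]
  root=27; inorder splits into left=[17, 21], right=[]
  root=17; inorder splits into left=[], right=[21]
  root=21; inorder splits into left=[], right=[]
  root=3; inorder splits into left=[], right=[]
Reconstructed level-order: [10, 3, 27, 17, 21]


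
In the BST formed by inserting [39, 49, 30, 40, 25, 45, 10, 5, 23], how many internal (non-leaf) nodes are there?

Tree built from: [39, 49, 30, 40, 25, 45, 10, 5, 23]
Tree (level-order array): [39, 30, 49, 25, None, 40, None, 10, None, None, 45, 5, 23]
Rule: An internal node has at least one child.
Per-node child counts:
  node 39: 2 child(ren)
  node 30: 1 child(ren)
  node 25: 1 child(ren)
  node 10: 2 child(ren)
  node 5: 0 child(ren)
  node 23: 0 child(ren)
  node 49: 1 child(ren)
  node 40: 1 child(ren)
  node 45: 0 child(ren)
Matching nodes: [39, 30, 25, 10, 49, 40]
Count of internal (non-leaf) nodes: 6


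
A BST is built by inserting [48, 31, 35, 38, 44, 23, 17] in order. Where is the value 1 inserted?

Starting tree (level order): [48, 31, None, 23, 35, 17, None, None, 38, None, None, None, 44]
Insertion path: 48 -> 31 -> 23 -> 17
Result: insert 1 as left child of 17
Final tree (level order): [48, 31, None, 23, 35, 17, None, None, 38, 1, None, None, 44]


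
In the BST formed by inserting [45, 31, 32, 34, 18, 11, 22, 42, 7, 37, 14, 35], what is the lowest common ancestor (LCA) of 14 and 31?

Tree insertion order: [45, 31, 32, 34, 18, 11, 22, 42, 7, 37, 14, 35]
Tree (level-order array): [45, 31, None, 18, 32, 11, 22, None, 34, 7, 14, None, None, None, 42, None, None, None, None, 37, None, 35]
In a BST, the LCA of p=14, q=31 is the first node v on the
root-to-leaf path with p <= v <= q (go left if both < v, right if both > v).
Walk from root:
  at 45: both 14 and 31 < 45, go left
  at 31: 14 <= 31 <= 31, this is the LCA
LCA = 31


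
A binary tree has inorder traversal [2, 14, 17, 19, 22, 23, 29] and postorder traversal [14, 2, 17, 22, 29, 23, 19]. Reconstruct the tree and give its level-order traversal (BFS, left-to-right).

Inorder:   [2, 14, 17, 19, 22, 23, 29]
Postorder: [14, 2, 17, 22, 29, 23, 19]
Algorithm: postorder visits root last, so walk postorder right-to-left;
each value is the root of the current inorder slice — split it at that
value, recurse on the right subtree first, then the left.
Recursive splits:
  root=19; inorder splits into left=[2, 14, 17], right=[22, 23, 29]
  root=23; inorder splits into left=[22], right=[29]
  root=29; inorder splits into left=[], right=[]
  root=22; inorder splits into left=[], right=[]
  root=17; inorder splits into left=[2, 14], right=[]
  root=2; inorder splits into left=[], right=[14]
  root=14; inorder splits into left=[], right=[]
Reconstructed level-order: [19, 17, 23, 2, 22, 29, 14]


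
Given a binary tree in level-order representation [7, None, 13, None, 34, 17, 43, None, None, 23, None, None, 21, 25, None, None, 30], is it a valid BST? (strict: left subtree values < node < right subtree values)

Level-order array: [7, None, 13, None, 34, 17, 43, None, None, 23, None, None, 21, 25, None, None, 30]
Validate using subtree bounds (lo, hi): at each node, require lo < value < hi,
then recurse left with hi=value and right with lo=value.
Preorder trace (stopping at first violation):
  at node 7 with bounds (-inf, +inf): OK
  at node 13 with bounds (7, +inf): OK
  at node 34 with bounds (13, +inf): OK
  at node 17 with bounds (13, 34): OK
  at node 43 with bounds (34, +inf): OK
  at node 23 with bounds (34, 43): VIOLATION
Node 23 violates its bound: not (34 < 23 < 43).
Result: Not a valid BST


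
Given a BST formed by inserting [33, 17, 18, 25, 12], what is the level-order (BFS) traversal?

Tree insertion order: [33, 17, 18, 25, 12]
Tree (level-order array): [33, 17, None, 12, 18, None, None, None, 25]
BFS from the root, enqueuing left then right child of each popped node:
  queue [33] -> pop 33, enqueue [17], visited so far: [33]
  queue [17] -> pop 17, enqueue [12, 18], visited so far: [33, 17]
  queue [12, 18] -> pop 12, enqueue [none], visited so far: [33, 17, 12]
  queue [18] -> pop 18, enqueue [25], visited so far: [33, 17, 12, 18]
  queue [25] -> pop 25, enqueue [none], visited so far: [33, 17, 12, 18, 25]
Result: [33, 17, 12, 18, 25]


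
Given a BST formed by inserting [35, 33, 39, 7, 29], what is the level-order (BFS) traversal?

Tree insertion order: [35, 33, 39, 7, 29]
Tree (level-order array): [35, 33, 39, 7, None, None, None, None, 29]
BFS from the root, enqueuing left then right child of each popped node:
  queue [35] -> pop 35, enqueue [33, 39], visited so far: [35]
  queue [33, 39] -> pop 33, enqueue [7], visited so far: [35, 33]
  queue [39, 7] -> pop 39, enqueue [none], visited so far: [35, 33, 39]
  queue [7] -> pop 7, enqueue [29], visited so far: [35, 33, 39, 7]
  queue [29] -> pop 29, enqueue [none], visited so far: [35, 33, 39, 7, 29]
Result: [35, 33, 39, 7, 29]


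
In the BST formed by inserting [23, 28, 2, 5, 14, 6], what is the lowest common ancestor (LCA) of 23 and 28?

Tree insertion order: [23, 28, 2, 5, 14, 6]
Tree (level-order array): [23, 2, 28, None, 5, None, None, None, 14, 6]
In a BST, the LCA of p=23, q=28 is the first node v on the
root-to-leaf path with p <= v <= q (go left if both < v, right if both > v).
Walk from root:
  at 23: 23 <= 23 <= 28, this is the LCA
LCA = 23


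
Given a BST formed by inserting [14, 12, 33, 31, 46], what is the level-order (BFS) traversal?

Tree insertion order: [14, 12, 33, 31, 46]
Tree (level-order array): [14, 12, 33, None, None, 31, 46]
BFS from the root, enqueuing left then right child of each popped node:
  queue [14] -> pop 14, enqueue [12, 33], visited so far: [14]
  queue [12, 33] -> pop 12, enqueue [none], visited so far: [14, 12]
  queue [33] -> pop 33, enqueue [31, 46], visited so far: [14, 12, 33]
  queue [31, 46] -> pop 31, enqueue [none], visited so far: [14, 12, 33, 31]
  queue [46] -> pop 46, enqueue [none], visited so far: [14, 12, 33, 31, 46]
Result: [14, 12, 33, 31, 46]


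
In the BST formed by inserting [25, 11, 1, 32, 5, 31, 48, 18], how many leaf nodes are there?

Tree built from: [25, 11, 1, 32, 5, 31, 48, 18]
Tree (level-order array): [25, 11, 32, 1, 18, 31, 48, None, 5]
Rule: A leaf has 0 children.
Per-node child counts:
  node 25: 2 child(ren)
  node 11: 2 child(ren)
  node 1: 1 child(ren)
  node 5: 0 child(ren)
  node 18: 0 child(ren)
  node 32: 2 child(ren)
  node 31: 0 child(ren)
  node 48: 0 child(ren)
Matching nodes: [5, 18, 31, 48]
Count of leaf nodes: 4


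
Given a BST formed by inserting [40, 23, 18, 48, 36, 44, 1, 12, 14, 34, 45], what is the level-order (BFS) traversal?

Tree insertion order: [40, 23, 18, 48, 36, 44, 1, 12, 14, 34, 45]
Tree (level-order array): [40, 23, 48, 18, 36, 44, None, 1, None, 34, None, None, 45, None, 12, None, None, None, None, None, 14]
BFS from the root, enqueuing left then right child of each popped node:
  queue [40] -> pop 40, enqueue [23, 48], visited so far: [40]
  queue [23, 48] -> pop 23, enqueue [18, 36], visited so far: [40, 23]
  queue [48, 18, 36] -> pop 48, enqueue [44], visited so far: [40, 23, 48]
  queue [18, 36, 44] -> pop 18, enqueue [1], visited so far: [40, 23, 48, 18]
  queue [36, 44, 1] -> pop 36, enqueue [34], visited so far: [40, 23, 48, 18, 36]
  queue [44, 1, 34] -> pop 44, enqueue [45], visited so far: [40, 23, 48, 18, 36, 44]
  queue [1, 34, 45] -> pop 1, enqueue [12], visited so far: [40, 23, 48, 18, 36, 44, 1]
  queue [34, 45, 12] -> pop 34, enqueue [none], visited so far: [40, 23, 48, 18, 36, 44, 1, 34]
  queue [45, 12] -> pop 45, enqueue [none], visited so far: [40, 23, 48, 18, 36, 44, 1, 34, 45]
  queue [12] -> pop 12, enqueue [14], visited so far: [40, 23, 48, 18, 36, 44, 1, 34, 45, 12]
  queue [14] -> pop 14, enqueue [none], visited so far: [40, 23, 48, 18, 36, 44, 1, 34, 45, 12, 14]
Result: [40, 23, 48, 18, 36, 44, 1, 34, 45, 12, 14]


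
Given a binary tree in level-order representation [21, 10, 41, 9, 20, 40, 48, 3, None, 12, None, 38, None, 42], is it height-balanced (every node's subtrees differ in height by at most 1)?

Tree (level-order array): [21, 10, 41, 9, 20, 40, 48, 3, None, 12, None, 38, None, 42]
Definition: a tree is height-balanced if, at every node, |h(left) - h(right)| <= 1 (empty subtree has height -1).
Bottom-up per-node check:
  node 3: h_left=-1, h_right=-1, diff=0 [OK], height=0
  node 9: h_left=0, h_right=-1, diff=1 [OK], height=1
  node 12: h_left=-1, h_right=-1, diff=0 [OK], height=0
  node 20: h_left=0, h_right=-1, diff=1 [OK], height=1
  node 10: h_left=1, h_right=1, diff=0 [OK], height=2
  node 38: h_left=-1, h_right=-1, diff=0 [OK], height=0
  node 40: h_left=0, h_right=-1, diff=1 [OK], height=1
  node 42: h_left=-1, h_right=-1, diff=0 [OK], height=0
  node 48: h_left=0, h_right=-1, diff=1 [OK], height=1
  node 41: h_left=1, h_right=1, diff=0 [OK], height=2
  node 21: h_left=2, h_right=2, diff=0 [OK], height=3
All nodes satisfy the balance condition.
Result: Balanced
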